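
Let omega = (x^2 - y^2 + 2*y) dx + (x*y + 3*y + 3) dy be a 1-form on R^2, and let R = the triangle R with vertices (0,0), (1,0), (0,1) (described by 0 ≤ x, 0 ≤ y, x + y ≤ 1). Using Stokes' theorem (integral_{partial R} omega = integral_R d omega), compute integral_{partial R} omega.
integral_(partial R) omega = -1/2

Stokes: integral_partial_R omega = integral_R d omega with d omega = (∂Q/∂x - ∂P/∂y) dx ∧ dy.
  ∂Q/∂x = y
  ∂P/∂y = 2 - 2*y
  integrand = ∂Q/∂x - ∂P/∂y = 3*y - 2.
Integrating over R: integral_0^1 integral_0^{1-x} (3*y - 2) dy dx = -1/2.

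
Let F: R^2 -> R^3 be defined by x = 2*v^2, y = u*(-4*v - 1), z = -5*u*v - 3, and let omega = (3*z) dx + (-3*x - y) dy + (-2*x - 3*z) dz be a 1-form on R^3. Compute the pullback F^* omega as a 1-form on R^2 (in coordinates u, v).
F^* omega = (-91*u*v^2 - 8*u*v - u + 44*v^3 + 6*v^2 - 45*v) du + (-91*u^2*v - 4*u^2 - 16*u*v^2 - 45*u - 36*v) dv

Using F^*(f dg) = (f ∘ F) d(g ∘ F), substitute each coordinate x_i by F_i(u, v) in f_i, and replace dx_i by d F_i = (∂F_i/∂u) du + (∂F_i/∂v) dv.
  For the x component: f_1(F) = -15*u*v - 9; d F_1 = (0) du + (4*v) dv
  For the y component: f_2(F) = 4*u*v + u - 6*v^2; d F_2 = (-4*v - 1) du + (-4*u) dv
  For the z component: f_3(F) = 15*u*v - 4*v^2 + 9; d F_3 = (-5*v) du + (-5*u) dv
Combining and collecting du, dv coefficients:
  coeff of du: -91*u*v^2 - 8*u*v - u + 44*v^3 + 6*v^2 - 45*v
  coeff of dv: -91*u^2*v - 4*u^2 - 16*u*v^2 - 45*u - 36*v
F^* omega = (-91*u*v^2 - 8*u*v - u + 44*v^3 + 6*v^2 - 45*v) du + (-91*u^2*v - 4*u^2 - 16*u*v^2 - 45*u - 36*v) dv.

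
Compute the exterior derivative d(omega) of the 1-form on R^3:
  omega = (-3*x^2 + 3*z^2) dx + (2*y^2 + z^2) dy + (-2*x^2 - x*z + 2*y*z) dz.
d(omega) = (-4*x - 7*z) dx ∧ dz

For a 1-form omega = sum_i f_i dx_i, the exterior derivative is
  d(omega) = sum_{i < j} (∂f_j/∂x_i - ∂f_i/∂x_j) dx_i ∧ dx_j.
  coefficient of dx ∧ dz: ∂f_3/∂x - ∂f_1/∂z = ∂(-2*x^2 - x*z + 2*y*z)/∂x - ∂(-3*x^2 + 3*z^2)/∂z = -4*x - 7*z
Assembling: d(omega) = (-4*x - 7*z) dx ∧ dz.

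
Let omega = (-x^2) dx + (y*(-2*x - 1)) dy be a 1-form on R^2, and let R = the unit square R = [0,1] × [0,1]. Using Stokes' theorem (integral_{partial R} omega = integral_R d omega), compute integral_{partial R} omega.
integral_(partial R) omega = -1

Stokes: integral_partial_R omega = integral_R d omega with d omega = (∂Q/∂x - ∂P/∂y) dx ∧ dy.
  ∂Q/∂x = -2*y
  ∂P/∂y = 0
  integrand = ∂Q/∂x - ∂P/∂y = -2*y.
Integrating over R: integral_0^1 integral_0^1 (-2*y) dx dy = -1.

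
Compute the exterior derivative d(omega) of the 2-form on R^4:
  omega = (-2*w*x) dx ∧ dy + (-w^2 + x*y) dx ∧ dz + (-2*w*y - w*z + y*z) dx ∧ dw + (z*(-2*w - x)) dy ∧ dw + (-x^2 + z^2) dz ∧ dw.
d(omega) = (2*w - 2*x - 2*z) dx ∧ dy ∧ dw + (-x) dx ∧ dy ∧ dz + (-w - 2*x - y) dx ∧ dz ∧ dw + (2*w + x) dy ∧ dz ∧ dw

For a 2-form omega = sum_{i<j} g_{ij} dx_i ∧ dx_j, the exterior derivative is
  d(omega) = sum_{i<j} d(g_{ij}) ∧ dx_i ∧ dx_j = sum_{i<j, k} (∂g_{ij}/∂x_k) dx_k ∧ dx_i ∧ dx_j.
Expand each term, using dx_k ∧ dx_i ∧ dx_j = sgn(permutation) dx_{(a)} ∧ dx_{(b)} ∧ dx_{(c)} with (a < b < c) sorted:
  d(-2*w*x) includes (∂/∂w)(-2*w*x) dw = (-2*x) dw, which multiplied by dx ∧ dy gives (-2*x) dx ∧ dy ∧ dw
  d(-w^2 + x*y) includes (∂/∂y)(-w^2 + x*y) dy = (x) dy, which multiplied by dx ∧ dz gives (-x) dx ∧ dy ∧ dz
  d(-w^2 + x*y) includes (∂/∂w)(-w^2 + x*y) dw = (-2*w) dw, which multiplied by dx ∧ dz gives (-2*w) dx ∧ dz ∧ dw
  d(-2*w*y - w*z + y*z) includes (∂/∂y)(-2*w*y - w*z + y*z) dy = (-2*w + z) dy, which multiplied by dx ∧ dw gives (2*w - z) dx ∧ dy ∧ dw
  d(-2*w*y - w*z + y*z) includes (∂/∂z)(-2*w*y - w*z + y*z) dz = (-w + y) dz, which multiplied by dx ∧ dw gives (w - y) dx ∧ dz ∧ dw
  d(z*(-2*w - x)) includes (∂/∂x)(z*(-2*w - x)) dx = (-z) dx, which multiplied by dy ∧ dw gives (-z) dx ∧ dy ∧ dw
  d(z*(-2*w - x)) includes (∂/∂z)(z*(-2*w - x)) dz = (-2*w - x) dz, which multiplied by dy ∧ dw gives (2*w + x) dy ∧ dz ∧ dw
  d(-x^2 + z^2) includes (∂/∂x)(-x^2 + z^2) dx = (-2*x) dx, which multiplied by dz ∧ dw gives (-2*x) dx ∧ dz ∧ dw
Collecting like 3-forms: d(omega) = (2*w - 2*x - 2*z) dx ∧ dy ∧ dw + (-x) dx ∧ dy ∧ dz + (-w - 2*x - y) dx ∧ dz ∧ dw + (2*w + x) dy ∧ dz ∧ dw.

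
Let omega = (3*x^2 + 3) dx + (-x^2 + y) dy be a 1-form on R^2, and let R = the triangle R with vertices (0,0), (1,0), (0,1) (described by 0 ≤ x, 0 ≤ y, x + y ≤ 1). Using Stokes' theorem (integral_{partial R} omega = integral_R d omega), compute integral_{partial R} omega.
integral_(partial R) omega = -1/3

Stokes: integral_partial_R omega = integral_R d omega with d omega = (∂Q/∂x - ∂P/∂y) dx ∧ dy.
  ∂Q/∂x = -2*x
  ∂P/∂y = 0
  integrand = ∂Q/∂x - ∂P/∂y = -2*x.
Integrating over R: integral_0^1 integral_0^{1-x} (-2*x) dy dx = -1/3.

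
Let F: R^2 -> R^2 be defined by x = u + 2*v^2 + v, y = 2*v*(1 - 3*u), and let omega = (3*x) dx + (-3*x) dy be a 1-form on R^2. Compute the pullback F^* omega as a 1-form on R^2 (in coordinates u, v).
F^* omega = (18*u*v + 3*u + 36*v^3 + 24*v^2 + 3*v) du + (18*u^2 + 36*u*v^2 + 30*u*v - 3*u + 24*v^3 + 6*v^2 - 3*v) dv

Using F^*(f dg) = (f ∘ F) d(g ∘ F), substitute each coordinate x_i by F_i(u, v) in f_i, and replace dx_i by d F_i = (∂F_i/∂u) du + (∂F_i/∂v) dv.
  For the x component: f_1(F) = 3*u + 6*v^2 + 3*v; d F_1 = (1) du + (4*v + 1) dv
  For the y component: f_2(F) = -3*u - 6*v^2 - 3*v; d F_2 = (-6*v) du + (2 - 6*u) dv
Combining and collecting du, dv coefficients:
  coeff of du: 18*u*v + 3*u + 36*v^3 + 24*v^2 + 3*v
  coeff of dv: 18*u^2 + 36*u*v^2 + 30*u*v - 3*u + 24*v^3 + 6*v^2 - 3*v
F^* omega = (18*u*v + 3*u + 36*v^3 + 24*v^2 + 3*v) du + (18*u^2 + 36*u*v^2 + 30*u*v - 3*u + 24*v^3 + 6*v^2 - 3*v) dv.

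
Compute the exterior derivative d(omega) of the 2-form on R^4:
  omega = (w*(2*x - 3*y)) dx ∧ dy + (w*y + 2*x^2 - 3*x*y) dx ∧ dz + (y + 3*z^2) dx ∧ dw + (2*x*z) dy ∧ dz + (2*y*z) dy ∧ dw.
d(omega) = (2*x - 3*y - 1) dx ∧ dy ∧ dw + (-w + 3*x + 2*z) dx ∧ dy ∧ dz + (y - 6*z) dx ∧ dz ∧ dw + (-2*y) dy ∧ dz ∧ dw

For a 2-form omega = sum_{i<j} g_{ij} dx_i ∧ dx_j, the exterior derivative is
  d(omega) = sum_{i<j} d(g_{ij}) ∧ dx_i ∧ dx_j = sum_{i<j, k} (∂g_{ij}/∂x_k) dx_k ∧ dx_i ∧ dx_j.
Expand each term, using dx_k ∧ dx_i ∧ dx_j = sgn(permutation) dx_{(a)} ∧ dx_{(b)} ∧ dx_{(c)} with (a < b < c) sorted:
  d(w*(2*x - 3*y)) includes (∂/∂w)(w*(2*x - 3*y)) dw = (2*x - 3*y) dw, which multiplied by dx ∧ dy gives (2*x - 3*y) dx ∧ dy ∧ dw
  d(w*y + 2*x^2 - 3*x*y) includes (∂/∂y)(w*y + 2*x^2 - 3*x*y) dy = (w - 3*x) dy, which multiplied by dx ∧ dz gives (-w + 3*x) dx ∧ dy ∧ dz
  d(w*y + 2*x^2 - 3*x*y) includes (∂/∂w)(w*y + 2*x^2 - 3*x*y) dw = (y) dw, which multiplied by dx ∧ dz gives (y) dx ∧ dz ∧ dw
  d(y + 3*z^2) includes (∂/∂y)(y + 3*z^2) dy = (1) dy, which multiplied by dx ∧ dw gives (-1) dx ∧ dy ∧ dw
  d(y + 3*z^2) includes (∂/∂z)(y + 3*z^2) dz = (6*z) dz, which multiplied by dx ∧ dw gives (-6*z) dx ∧ dz ∧ dw
  d(2*x*z) includes (∂/∂x)(2*x*z) dx = (2*z) dx, which multiplied by dy ∧ dz gives (2*z) dx ∧ dy ∧ dz
  d(2*y*z) includes (∂/∂z)(2*y*z) dz = (2*y) dz, which multiplied by dy ∧ dw gives (-2*y) dy ∧ dz ∧ dw
Collecting like 3-forms: d(omega) = (2*x - 3*y - 1) dx ∧ dy ∧ dw + (-w + 3*x + 2*z) dx ∧ dy ∧ dz + (y - 6*z) dx ∧ dz ∧ dw + (-2*y) dy ∧ dz ∧ dw.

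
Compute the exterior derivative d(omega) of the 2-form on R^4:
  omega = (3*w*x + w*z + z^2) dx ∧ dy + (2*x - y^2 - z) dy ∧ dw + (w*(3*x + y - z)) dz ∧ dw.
d(omega) = (w + 2*z) dx ∧ dy ∧ dz + (3*x + z + 2) dx ∧ dy ∧ dw + (w + 1) dy ∧ dz ∧ dw + (3*w) dx ∧ dz ∧ dw

For a 2-form omega = sum_{i<j} g_{ij} dx_i ∧ dx_j, the exterior derivative is
  d(omega) = sum_{i<j} d(g_{ij}) ∧ dx_i ∧ dx_j = sum_{i<j, k} (∂g_{ij}/∂x_k) dx_k ∧ dx_i ∧ dx_j.
Expand each term, using dx_k ∧ dx_i ∧ dx_j = sgn(permutation) dx_{(a)} ∧ dx_{(b)} ∧ dx_{(c)} with (a < b < c) sorted:
  d(3*w*x + w*z + z^2) includes (∂/∂z)(3*w*x + w*z + z^2) dz = (w + 2*z) dz, which multiplied by dx ∧ dy gives (w + 2*z) dx ∧ dy ∧ dz
  d(3*w*x + w*z + z^2) includes (∂/∂w)(3*w*x + w*z + z^2) dw = (3*x + z) dw, which multiplied by dx ∧ dy gives (3*x + z) dx ∧ dy ∧ dw
  d(2*x - y^2 - z) includes (∂/∂x)(2*x - y^2 - z) dx = (2) dx, which multiplied by dy ∧ dw gives (2) dx ∧ dy ∧ dw
  d(2*x - y^2 - z) includes (∂/∂z)(2*x - y^2 - z) dz = (-1) dz, which multiplied by dy ∧ dw gives (1) dy ∧ dz ∧ dw
  d(w*(3*x + y - z)) includes (∂/∂x)(w*(3*x + y - z)) dx = (3*w) dx, which multiplied by dz ∧ dw gives (3*w) dx ∧ dz ∧ dw
  d(w*(3*x + y - z)) includes (∂/∂y)(w*(3*x + y - z)) dy = (w) dy, which multiplied by dz ∧ dw gives (w) dy ∧ dz ∧ dw
Collecting like 3-forms: d(omega) = (w + 2*z) dx ∧ dy ∧ dz + (3*x + z + 2) dx ∧ dy ∧ dw + (w + 1) dy ∧ dz ∧ dw + (3*w) dx ∧ dz ∧ dw.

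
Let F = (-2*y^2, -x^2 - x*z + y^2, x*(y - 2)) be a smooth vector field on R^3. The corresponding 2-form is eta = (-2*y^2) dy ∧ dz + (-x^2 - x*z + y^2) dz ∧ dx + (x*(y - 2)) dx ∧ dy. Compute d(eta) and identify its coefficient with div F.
d(eta) = (2*y) dx ∧ dy ∧ dz; div F = 2*y

For a 2-form in R^3 of the form above, applying d gives a 3-form with coefficient ∂P/∂x + ∂Q/∂y + ∂R/∂z:
  ∂P/∂x = 0
  ∂Q/∂y = 2*y
  ∂R/∂z = 0
Sum = 2*y, which is exactly div F.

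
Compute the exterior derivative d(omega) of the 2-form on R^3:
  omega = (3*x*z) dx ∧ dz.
d(omega) = 0

For a 2-form omega = sum_{i<j} g_{ij} dx_i ∧ dx_j, the exterior derivative is
  d(omega) = sum_{i<j} d(g_{ij}) ∧ dx_i ∧ dx_j = sum_{i<j, k} (∂g_{ij}/∂x_k) dx_k ∧ dx_i ∧ dx_j.
Expand each term, using dx_k ∧ dx_i ∧ dx_j = sgn(permutation) dx_{(a)} ∧ dx_{(b)} ∧ dx_{(c)} with (a < b < c) sorted:

Collecting like 3-forms: d(omega) = 0.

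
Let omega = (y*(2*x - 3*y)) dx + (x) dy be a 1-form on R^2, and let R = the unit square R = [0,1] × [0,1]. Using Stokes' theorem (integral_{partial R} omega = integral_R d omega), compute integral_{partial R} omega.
integral_(partial R) omega = 3

Stokes: integral_partial_R omega = integral_R d omega with d omega = (∂Q/∂x - ∂P/∂y) dx ∧ dy.
  ∂Q/∂x = 1
  ∂P/∂y = 2*x - 6*y
  integrand = ∂Q/∂x - ∂P/∂y = -2*x + 6*y + 1.
Integrating over R: integral_0^1 integral_0^1 (-2*x + 6*y + 1) dx dy = 3.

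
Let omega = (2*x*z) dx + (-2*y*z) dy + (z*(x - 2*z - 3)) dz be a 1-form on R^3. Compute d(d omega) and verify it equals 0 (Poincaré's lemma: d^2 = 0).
d(d omega) = 0

Step 1: d omega = sum_{i<j} (∂f_j/∂x_i - ∂f_i/∂x_j) dx_i ∧ dx_j:
  coeff of dx ∧ dy: 0
  coeff of dx ∧ dz: -2*x + z
  coeff of dy ∧ dz: 2*y
Step 2: Apply d again to each 2-form coefficient. The only possible 3-form in R^3 is dx ∧ dy ∧ dz, with coefficient
  ∂(coeff of dy∧dz)/∂x - ∂(coeff of dx∧dz)/∂y + ∂(coeff of dx∧dy)/∂z
  = ∂/∂x (2*y) - ∂/∂y (-2*x + z) + ∂/∂z (0).
Each of these terms simplifies to sums of mixed partials that cancel in pairs. The result is 0 (by equality of mixed partials for smooth functions — Schwarz / Clairaut).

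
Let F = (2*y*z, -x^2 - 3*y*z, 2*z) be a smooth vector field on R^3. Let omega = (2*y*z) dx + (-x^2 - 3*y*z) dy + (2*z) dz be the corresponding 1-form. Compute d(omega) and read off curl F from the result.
d(omega) = (3*y) dy ∧ dz + (2*y) dz ∧ dx + (-2*x - 2*z) dx ∧ dy; curl F = (3*y, 2*y, -2*x - 2*z)

d omega = sum_{i<j} (∂f_j/∂x_i - ∂f_i/∂x_j) dx_i ∧ dx_j. Under the identification (dy ∧ dz, dz ∧ dx, dx ∧ dy) ↔ (e_x, e_y, e_z), the coefficients are exactly the components of curl F. Compute:
  ∂R/∂y - ∂Q/∂z = (0) - (-3*y) = 3*y
  ∂P/∂z - ∂R/∂x = (2*y) - (0) = 2*y
  ∂Q/∂x - ∂P/∂y = (-2*x) - (2*z) = -2*x - 2*z.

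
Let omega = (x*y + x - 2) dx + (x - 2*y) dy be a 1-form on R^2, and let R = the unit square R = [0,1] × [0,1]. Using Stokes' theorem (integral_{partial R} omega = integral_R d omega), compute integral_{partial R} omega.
integral_(partial R) omega = 1/2

Stokes: integral_partial_R omega = integral_R d omega with d omega = (∂Q/∂x - ∂P/∂y) dx ∧ dy.
  ∂Q/∂x = 1
  ∂P/∂y = x
  integrand = ∂Q/∂x - ∂P/∂y = 1 - x.
Integrating over R: integral_0^1 integral_0^1 (1 - x) dx dy = 1/2.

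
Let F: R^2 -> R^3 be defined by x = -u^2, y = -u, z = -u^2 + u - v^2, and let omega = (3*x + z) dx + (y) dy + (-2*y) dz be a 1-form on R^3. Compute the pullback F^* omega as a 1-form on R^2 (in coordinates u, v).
F^* omega = (u*(8*u^2 - 6*u + 2*v^2 + 3)) du + (-4*u*v) dv

Using F^*(f dg) = (f ∘ F) d(g ∘ F), substitute each coordinate x_i by F_i(u, v) in f_i, and replace dx_i by d F_i = (∂F_i/∂u) du + (∂F_i/∂v) dv.
  For the x component: f_1(F) = -4*u^2 + u - v^2; d F_1 = (-2*u) du + (0) dv
  For the y component: f_2(F) = -u; d F_2 = (-1) du + (0) dv
  For the z component: f_3(F) = 2*u; d F_3 = (1 - 2*u) du + (-2*v) dv
Combining and collecting du, dv coefficients:
  coeff of du: u*(8*u^2 - 6*u + 2*v^2 + 3)
  coeff of dv: -4*u*v
F^* omega = (u*(8*u^2 - 6*u + 2*v^2 + 3)) du + (-4*u*v) dv.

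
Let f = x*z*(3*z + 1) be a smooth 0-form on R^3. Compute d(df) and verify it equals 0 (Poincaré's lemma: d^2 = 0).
d(df) = 0

Step 1: df = sum_i (∂f/∂x_i) dx_i = (z*(3*z + 1)) dx + (0) dy + (x*(6*z + 1)) dz.
Step 2: Apply d again. Using the 1-form formula, the coefficient of dx ∧ dy in d(df) is ∂^2 f/∂x ∂y - ∂^2 f/∂y ∂x = (0) - (0) = 0 (equality of mixed partials for smooth f).
Similarly for dx ∧ dz and dy ∧ dz — all coefficients vanish. So d(df) = 0.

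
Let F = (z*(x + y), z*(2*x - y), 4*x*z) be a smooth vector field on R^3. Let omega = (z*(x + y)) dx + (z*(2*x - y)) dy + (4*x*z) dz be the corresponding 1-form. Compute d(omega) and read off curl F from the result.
d(omega) = (-2*x + y) dy ∧ dz + (x + y - 4*z) dz ∧ dx + (z) dx ∧ dy; curl F = (-2*x + y, x + y - 4*z, z)

d omega = sum_{i<j} (∂f_j/∂x_i - ∂f_i/∂x_j) dx_i ∧ dx_j. Under the identification (dy ∧ dz, dz ∧ dx, dx ∧ dy) ↔ (e_x, e_y, e_z), the coefficients are exactly the components of curl F. Compute:
  ∂R/∂y - ∂Q/∂z = (0) - (2*x - y) = -2*x + y
  ∂P/∂z - ∂R/∂x = (x + y) - (4*z) = x + y - 4*z
  ∂Q/∂x - ∂P/∂y = (2*z) - (z) = z.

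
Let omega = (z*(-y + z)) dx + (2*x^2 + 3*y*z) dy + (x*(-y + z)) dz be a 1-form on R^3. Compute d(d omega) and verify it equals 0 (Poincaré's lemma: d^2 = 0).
d(d omega) = 0

Step 1: d omega = sum_{i<j} (∂f_j/∂x_i - ∂f_i/∂x_j) dx_i ∧ dx_j:
  coeff of dx ∧ dy: 4*x + z
  coeff of dx ∧ dz: -z
  coeff of dy ∧ dz: -x - 3*y
Step 2: Apply d again to each 2-form coefficient. The only possible 3-form in R^3 is dx ∧ dy ∧ dz, with coefficient
  ∂(coeff of dy∧dz)/∂x - ∂(coeff of dx∧dz)/∂y + ∂(coeff of dx∧dy)/∂z
  = ∂/∂x (-x - 3*y) - ∂/∂y (-z) + ∂/∂z (4*x + z).
Each of these terms simplifies to sums of mixed partials that cancel in pairs. The result is 0 (by equality of mixed partials for smooth functions — Schwarz / Clairaut).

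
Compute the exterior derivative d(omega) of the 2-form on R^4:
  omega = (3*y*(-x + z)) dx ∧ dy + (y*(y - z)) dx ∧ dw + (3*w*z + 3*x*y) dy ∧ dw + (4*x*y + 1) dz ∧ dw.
d(omega) = (3*y) dx ∧ dy ∧ dz + (y + z) dx ∧ dy ∧ dw + (5*y) dx ∧ dz ∧ dw + (-3*w + 4*x) dy ∧ dz ∧ dw

For a 2-form omega = sum_{i<j} g_{ij} dx_i ∧ dx_j, the exterior derivative is
  d(omega) = sum_{i<j} d(g_{ij}) ∧ dx_i ∧ dx_j = sum_{i<j, k} (∂g_{ij}/∂x_k) dx_k ∧ dx_i ∧ dx_j.
Expand each term, using dx_k ∧ dx_i ∧ dx_j = sgn(permutation) dx_{(a)} ∧ dx_{(b)} ∧ dx_{(c)} with (a < b < c) sorted:
  d(3*y*(-x + z)) includes (∂/∂z)(3*y*(-x + z)) dz = (3*y) dz, which multiplied by dx ∧ dy gives (3*y) dx ∧ dy ∧ dz
  d(y*(y - z)) includes (∂/∂y)(y*(y - z)) dy = (2*y - z) dy, which multiplied by dx ∧ dw gives (-2*y + z) dx ∧ dy ∧ dw
  d(y*(y - z)) includes (∂/∂z)(y*(y - z)) dz = (-y) dz, which multiplied by dx ∧ dw gives (y) dx ∧ dz ∧ dw
  d(3*w*z + 3*x*y) includes (∂/∂x)(3*w*z + 3*x*y) dx = (3*y) dx, which multiplied by dy ∧ dw gives (3*y) dx ∧ dy ∧ dw
  d(3*w*z + 3*x*y) includes (∂/∂z)(3*w*z + 3*x*y) dz = (3*w) dz, which multiplied by dy ∧ dw gives (-3*w) dy ∧ dz ∧ dw
  d(4*x*y + 1) includes (∂/∂x)(4*x*y + 1) dx = (4*y) dx, which multiplied by dz ∧ dw gives (4*y) dx ∧ dz ∧ dw
  d(4*x*y + 1) includes (∂/∂y)(4*x*y + 1) dy = (4*x) dy, which multiplied by dz ∧ dw gives (4*x) dy ∧ dz ∧ dw
Collecting like 3-forms: d(omega) = (3*y) dx ∧ dy ∧ dz + (y + z) dx ∧ dy ∧ dw + (5*y) dx ∧ dz ∧ dw + (-3*w + 4*x) dy ∧ dz ∧ dw.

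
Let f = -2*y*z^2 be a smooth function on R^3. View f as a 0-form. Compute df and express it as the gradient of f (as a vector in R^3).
df = (0) dx + (-2*z^2) dy + (-4*y*z) dz; grad f = (0, -2*z^2, -4*y*z)

For a 0-form f, d f = (∂f/∂x) dx + (∂f/∂y) dy + (∂f/∂z) dz. The components of the vector representation are exactly the entries of grad f in Cartesian coordinates:
  ∂f/∂x = 0
  ∂f/∂y = -2*z^2
  ∂f/∂z = -4*y*z.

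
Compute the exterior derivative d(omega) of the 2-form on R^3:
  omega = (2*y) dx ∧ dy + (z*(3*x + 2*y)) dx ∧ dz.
d(omega) = (-2*z) dx ∧ dy ∧ dz

For a 2-form omega = sum_{i<j} g_{ij} dx_i ∧ dx_j, the exterior derivative is
  d(omega) = sum_{i<j} d(g_{ij}) ∧ dx_i ∧ dx_j = sum_{i<j, k} (∂g_{ij}/∂x_k) dx_k ∧ dx_i ∧ dx_j.
Expand each term, using dx_k ∧ dx_i ∧ dx_j = sgn(permutation) dx_{(a)} ∧ dx_{(b)} ∧ dx_{(c)} with (a < b < c) sorted:
  d(z*(3*x + 2*y)) includes (∂/∂y)(z*(3*x + 2*y)) dy = (2*z) dy, which multiplied by dx ∧ dz gives (-2*z) dx ∧ dy ∧ dz
Collecting like 3-forms: d(omega) = (-2*z) dx ∧ dy ∧ dz.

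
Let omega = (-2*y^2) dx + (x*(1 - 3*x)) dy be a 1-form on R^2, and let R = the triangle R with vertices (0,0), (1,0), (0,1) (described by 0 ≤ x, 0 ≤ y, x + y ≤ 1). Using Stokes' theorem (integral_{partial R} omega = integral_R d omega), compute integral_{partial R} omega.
integral_(partial R) omega = 1/6

Stokes: integral_partial_R omega = integral_R d omega with d omega = (∂Q/∂x - ∂P/∂y) dx ∧ dy.
  ∂Q/∂x = 1 - 6*x
  ∂P/∂y = -4*y
  integrand = ∂Q/∂x - ∂P/∂y = -6*x + 4*y + 1.
Integrating over R: integral_0^1 integral_0^{1-x} (-6*x + 4*y + 1) dy dx = 1/6.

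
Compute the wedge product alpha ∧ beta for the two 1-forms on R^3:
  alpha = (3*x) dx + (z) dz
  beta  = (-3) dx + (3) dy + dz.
alpha ∧ beta = (9*x) dx ∧ dy + (3*x + 3*z) dx ∧ dz + (-3*z) dy ∧ dz

Distribute the wedge, using dx_i ∧ dx_j = -dx_j ∧ dx_i and dx_i ∧ dx_i = 0. For each pair (i, j) with i < j, the coefficient of dx_i ∧ dx_j in alpha ∧ beta is (alpha_i * beta_j - alpha_j * beta_i). Collecting: alpha ∧ beta = (9*x) dx ∧ dy + (3*x + 3*z) dx ∧ dz + (-3*z) dy ∧ dz.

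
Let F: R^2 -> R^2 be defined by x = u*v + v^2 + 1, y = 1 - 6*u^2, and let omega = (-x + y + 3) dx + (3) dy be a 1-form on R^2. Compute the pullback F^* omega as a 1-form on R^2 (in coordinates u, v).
F^* omega = (-6*u^2*v - u*v^2 - 36*u - v^3 + 3*v) du + (-6*u^3 - 13*u^2*v - 3*u*v^2 + 3*u - 2*v^3 + 6*v) dv

Using F^*(f dg) = (f ∘ F) d(g ∘ F), substitute each coordinate x_i by F_i(u, v) in f_i, and replace dx_i by d F_i = (∂F_i/∂u) du + (∂F_i/∂v) dv.
  For the x component: f_1(F) = -6*u^2 - u*v - v^2 + 3; d F_1 = (v) du + (u + 2*v) dv
  For the y component: f_2(F) = 3; d F_2 = (-12*u) du + (0) dv
Combining and collecting du, dv coefficients:
  coeff of du: -6*u^2*v - u*v^2 - 36*u - v^3 + 3*v
  coeff of dv: -6*u^3 - 13*u^2*v - 3*u*v^2 + 3*u - 2*v^3 + 6*v
F^* omega = (-6*u^2*v - u*v^2 - 36*u - v^3 + 3*v) du + (-6*u^3 - 13*u^2*v - 3*u*v^2 + 3*u - 2*v^3 + 6*v) dv.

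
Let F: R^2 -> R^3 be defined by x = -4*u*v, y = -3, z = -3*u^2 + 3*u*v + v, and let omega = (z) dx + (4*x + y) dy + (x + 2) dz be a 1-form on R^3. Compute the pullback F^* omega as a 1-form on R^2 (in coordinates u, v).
F^* omega = (36*u^2*v - 24*u*v^2 - 12*u - 4*v^2 + 6*v) du + (12*u^3 - 24*u^2*v - 8*u*v + 6*u + 2) dv

Using F^*(f dg) = (f ∘ F) d(g ∘ F), substitute each coordinate x_i by F_i(u, v) in f_i, and replace dx_i by d F_i = (∂F_i/∂u) du + (∂F_i/∂v) dv.
  For the x component: f_1(F) = -3*u^2 + 3*u*v + v; d F_1 = (-4*v) du + (-4*u) dv
  For the y component: f_2(F) = -16*u*v - 3; d F_2 = (0) du + (0) dv
  For the z component: f_3(F) = -4*u*v + 2; d F_3 = (-6*u + 3*v) du + (3*u + 1) dv
Combining and collecting du, dv coefficients:
  coeff of du: 36*u^2*v - 24*u*v^2 - 12*u - 4*v^2 + 6*v
  coeff of dv: 12*u^3 - 24*u^2*v - 8*u*v + 6*u + 2
F^* omega = (36*u^2*v - 24*u*v^2 - 12*u - 4*v^2 + 6*v) du + (12*u^3 - 24*u^2*v - 8*u*v + 6*u + 2) dv.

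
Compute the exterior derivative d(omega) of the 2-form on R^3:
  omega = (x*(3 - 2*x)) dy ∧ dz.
d(omega) = (3 - 4*x) dx ∧ dy ∧ dz

For a 2-form omega = sum_{i<j} g_{ij} dx_i ∧ dx_j, the exterior derivative is
  d(omega) = sum_{i<j} d(g_{ij}) ∧ dx_i ∧ dx_j = sum_{i<j, k} (∂g_{ij}/∂x_k) dx_k ∧ dx_i ∧ dx_j.
Expand each term, using dx_k ∧ dx_i ∧ dx_j = sgn(permutation) dx_{(a)} ∧ dx_{(b)} ∧ dx_{(c)} with (a < b < c) sorted:
  d(x*(3 - 2*x)) includes (∂/∂x)(x*(3 - 2*x)) dx = (3 - 4*x) dx, which multiplied by dy ∧ dz gives (3 - 4*x) dx ∧ dy ∧ dz
Collecting like 3-forms: d(omega) = (3 - 4*x) dx ∧ dy ∧ dz.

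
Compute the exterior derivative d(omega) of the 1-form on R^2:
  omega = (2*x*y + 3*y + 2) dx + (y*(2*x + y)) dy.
d(omega) = (-2*x + 2*y - 3) dx ∧ dy

For a 1-form omega = sum_i f_i dx_i, the exterior derivative is
  d(omega) = sum_{i < j} (∂f_j/∂x_i - ∂f_i/∂x_j) dx_i ∧ dx_j.
  coefficient of dx ∧ dy: ∂f_2/∂x - ∂f_1/∂y = ∂(y*(2*x + y))/∂x - ∂(2*x*y + 3*y + 2)/∂y = -2*x + 2*y - 3
Assembling: d(omega) = (-2*x + 2*y - 3) dx ∧ dy.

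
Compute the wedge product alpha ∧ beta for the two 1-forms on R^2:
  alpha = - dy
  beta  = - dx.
alpha ∧ beta = (-1) dx ∧ dy

Distribute the wedge, using dx_i ∧ dx_j = -dx_j ∧ dx_i and dx_i ∧ dx_i = 0. For each pair (i, j) with i < j, the coefficient of dx_i ∧ dx_j in alpha ∧ beta is (alpha_i * beta_j - alpha_j * beta_i). Collecting: alpha ∧ beta = (-1) dx ∧ dy.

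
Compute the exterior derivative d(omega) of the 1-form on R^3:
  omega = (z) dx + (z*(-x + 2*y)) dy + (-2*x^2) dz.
d(omega) = (-z) dx ∧ dy + (-4*x - 1) dx ∧ dz + (x - 2*y) dy ∧ dz

For a 1-form omega = sum_i f_i dx_i, the exterior derivative is
  d(omega) = sum_{i < j} (∂f_j/∂x_i - ∂f_i/∂x_j) dx_i ∧ dx_j.
  coefficient of dx ∧ dy: ∂f_2/∂x - ∂f_1/∂y = ∂(z*(-x + 2*y))/∂x - ∂(z)/∂y = -z
  coefficient of dx ∧ dz: ∂f_3/∂x - ∂f_1/∂z = ∂(-2*x^2)/∂x - ∂(z)/∂z = -4*x - 1
  coefficient of dy ∧ dz: ∂f_3/∂y - ∂f_2/∂z = ∂(-2*x^2)/∂y - ∂(z*(-x + 2*y))/∂z = x - 2*y
Assembling: d(omega) = (-z) dx ∧ dy + (-4*x - 1) dx ∧ dz + (x - 2*y) dy ∧ dz.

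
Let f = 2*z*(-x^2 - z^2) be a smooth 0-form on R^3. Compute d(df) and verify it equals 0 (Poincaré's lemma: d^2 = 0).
d(df) = 0

Step 1: df = sum_i (∂f/∂x_i) dx_i = (-4*x*z) dx + (0) dy + (-2*x^2 - 6*z^2) dz.
Step 2: Apply d again. Using the 1-form formula, the coefficient of dx ∧ dy in d(df) is ∂^2 f/∂x ∂y - ∂^2 f/∂y ∂x = (0) - (0) = 0 (equality of mixed partials for smooth f).
Similarly for dx ∧ dz and dy ∧ dz — all coefficients vanish. So d(df) = 0.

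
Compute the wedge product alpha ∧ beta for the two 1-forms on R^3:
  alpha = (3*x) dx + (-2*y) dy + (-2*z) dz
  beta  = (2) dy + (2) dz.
alpha ∧ beta = (6*x) dx ∧ dy + (6*x) dx ∧ dz + (-4*y + 4*z) dy ∧ dz

Distribute the wedge, using dx_i ∧ dx_j = -dx_j ∧ dx_i and dx_i ∧ dx_i = 0. For each pair (i, j) with i < j, the coefficient of dx_i ∧ dx_j in alpha ∧ beta is (alpha_i * beta_j - alpha_j * beta_i). Collecting: alpha ∧ beta = (6*x) dx ∧ dy + (6*x) dx ∧ dz + (-4*y + 4*z) dy ∧ dz.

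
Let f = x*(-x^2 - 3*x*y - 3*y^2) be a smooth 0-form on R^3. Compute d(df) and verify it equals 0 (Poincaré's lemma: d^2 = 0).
d(df) = 0

Step 1: df = sum_i (∂f/∂x_i) dx_i = (-3*x^2 - 6*x*y - 3*y^2) dx + (3*x*(-x - 2*y)) dy + (0) dz.
Step 2: Apply d again. Using the 1-form formula, the coefficient of dx ∧ dy in d(df) is ∂^2 f/∂x ∂y - ∂^2 f/∂y ∂x = (-6*x - 6*y) - (-6*x - 6*y) = 0 (equality of mixed partials for smooth f).
Similarly for dx ∧ dz and dy ∧ dz — all coefficients vanish. So d(df) = 0.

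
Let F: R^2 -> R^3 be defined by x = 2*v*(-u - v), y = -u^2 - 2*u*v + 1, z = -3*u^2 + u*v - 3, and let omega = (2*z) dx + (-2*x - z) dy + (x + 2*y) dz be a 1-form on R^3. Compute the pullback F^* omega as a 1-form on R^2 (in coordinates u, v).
F^* omega = (6*u^3 + 34*u^2*v - 12*u*v^2 - 18*u - 10*v^3 + 8*v) du + (4*u^3 + 8*u^2*v - 18*u*v^2 + 8*u + 24*v) dv

Using F^*(f dg) = (f ∘ F) d(g ∘ F), substitute each coordinate x_i by F_i(u, v) in f_i, and replace dx_i by d F_i = (∂F_i/∂u) du + (∂F_i/∂v) dv.
  For the x component: f_1(F) = -6*u^2 + 2*u*v - 6; d F_1 = (-2*v) du + (-2*u - 4*v) dv
  For the y component: f_2(F) = 3*u^2 + 3*u*v + 4*v^2 + 3; d F_2 = (-2*u - 2*v) du + (-2*u) dv
  For the z component: f_3(F) = -2*u^2 - 6*u*v - 2*v^2 + 2; d F_3 = (-6*u + v) du + (u) dv
Combining and collecting du, dv coefficients:
  coeff of du: 6*u^3 + 34*u^2*v - 12*u*v^2 - 18*u - 10*v^3 + 8*v
  coeff of dv: 4*u^3 + 8*u^2*v - 18*u*v^2 + 8*u + 24*v
F^* omega = (6*u^3 + 34*u^2*v - 12*u*v^2 - 18*u - 10*v^3 + 8*v) du + (4*u^3 + 8*u^2*v - 18*u*v^2 + 8*u + 24*v) dv.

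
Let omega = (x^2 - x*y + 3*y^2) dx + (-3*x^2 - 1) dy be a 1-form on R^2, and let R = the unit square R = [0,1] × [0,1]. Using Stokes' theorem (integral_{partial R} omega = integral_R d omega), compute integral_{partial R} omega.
integral_(partial R) omega = -11/2

Stokes: integral_partial_R omega = integral_R d omega with d omega = (∂Q/∂x - ∂P/∂y) dx ∧ dy.
  ∂Q/∂x = -6*x
  ∂P/∂y = -x + 6*y
  integrand = ∂Q/∂x - ∂P/∂y = -5*x - 6*y.
Integrating over R: integral_0^1 integral_0^1 (-5*x - 6*y) dx dy = -11/2.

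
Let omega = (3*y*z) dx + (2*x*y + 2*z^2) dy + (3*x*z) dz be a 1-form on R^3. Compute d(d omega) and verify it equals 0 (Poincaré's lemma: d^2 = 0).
d(d omega) = 0

Step 1: d omega = sum_{i<j} (∂f_j/∂x_i - ∂f_i/∂x_j) dx_i ∧ dx_j:
  coeff of dx ∧ dy: 2*y - 3*z
  coeff of dx ∧ dz: -3*y + 3*z
  coeff of dy ∧ dz: -4*z
Step 2: Apply d again to each 2-form coefficient. The only possible 3-form in R^3 is dx ∧ dy ∧ dz, with coefficient
  ∂(coeff of dy∧dz)/∂x - ∂(coeff of dx∧dz)/∂y + ∂(coeff of dx∧dy)/∂z
  = ∂/∂x (-4*z) - ∂/∂y (-3*y + 3*z) + ∂/∂z (2*y - 3*z).
Each of these terms simplifies to sums of mixed partials that cancel in pairs. The result is 0 (by equality of mixed partials for smooth functions — Schwarz / Clairaut).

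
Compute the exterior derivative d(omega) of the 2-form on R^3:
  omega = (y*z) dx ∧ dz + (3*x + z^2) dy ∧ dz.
d(omega) = (3 - z) dx ∧ dy ∧ dz

For a 2-form omega = sum_{i<j} g_{ij} dx_i ∧ dx_j, the exterior derivative is
  d(omega) = sum_{i<j} d(g_{ij}) ∧ dx_i ∧ dx_j = sum_{i<j, k} (∂g_{ij}/∂x_k) dx_k ∧ dx_i ∧ dx_j.
Expand each term, using dx_k ∧ dx_i ∧ dx_j = sgn(permutation) dx_{(a)} ∧ dx_{(b)} ∧ dx_{(c)} with (a < b < c) sorted:
  d(y*z) includes (∂/∂y)(y*z) dy = (z) dy, which multiplied by dx ∧ dz gives (-z) dx ∧ dy ∧ dz
  d(3*x + z^2) includes (∂/∂x)(3*x + z^2) dx = (3) dx, which multiplied by dy ∧ dz gives (3) dx ∧ dy ∧ dz
Collecting like 3-forms: d(omega) = (3 - z) dx ∧ dy ∧ dz.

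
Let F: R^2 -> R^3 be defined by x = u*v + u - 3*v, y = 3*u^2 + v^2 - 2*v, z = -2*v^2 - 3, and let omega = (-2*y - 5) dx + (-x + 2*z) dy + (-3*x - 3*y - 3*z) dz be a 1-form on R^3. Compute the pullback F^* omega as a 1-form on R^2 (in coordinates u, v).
F^* omega = (-12*u^2*v - 12*u^2 - 24*u*v^2 + 18*u*v - 36*u - 2*v^3 + 2*v^2 - v - 5) du + (-6*u^3 + 36*u^2*v + 18*u^2 + 8*u*v^2 + 16*u*v - 3*u - 20*v^3 - 40*v^2 - 66*v + 27) dv

Using F^*(f dg) = (f ∘ F) d(g ∘ F), substitute each coordinate x_i by F_i(u, v) in f_i, and replace dx_i by d F_i = (∂F_i/∂u) du + (∂F_i/∂v) dv.
  For the x component: f_1(F) = -6*u^2 - 2*v^2 + 4*v - 5; d F_1 = (v + 1) du + (u - 3) dv
  For the y component: f_2(F) = -u*v - u - 4*v^2 + 3*v - 6; d F_2 = (6*u) du + (2*v - 2) dv
  For the z component: f_3(F) = -9*u^2 - 3*u*v - 3*u + 3*v^2 + 15*v + 9; d F_3 = (0) du + (-4*v) dv
Combining and collecting du, dv coefficients:
  coeff of du: -12*u^2*v - 12*u^2 - 24*u*v^2 + 18*u*v - 36*u - 2*v^3 + 2*v^2 - v - 5
  coeff of dv: -6*u^3 + 36*u^2*v + 18*u^2 + 8*u*v^2 + 16*u*v - 3*u - 20*v^3 - 40*v^2 - 66*v + 27
F^* omega = (-12*u^2*v - 12*u^2 - 24*u*v^2 + 18*u*v - 36*u - 2*v^3 + 2*v^2 - v - 5) du + (-6*u^3 + 36*u^2*v + 18*u^2 + 8*u*v^2 + 16*u*v - 3*u - 20*v^3 - 40*v^2 - 66*v + 27) dv.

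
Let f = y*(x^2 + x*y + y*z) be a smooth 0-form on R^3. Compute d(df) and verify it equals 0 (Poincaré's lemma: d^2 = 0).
d(df) = 0

Step 1: df = sum_i (∂f/∂x_i) dx_i = (y*(2*x + y)) dx + (x^2 + 2*x*y + 2*y*z) dy + (y^2) dz.
Step 2: Apply d again. Using the 1-form formula, the coefficient of dx ∧ dy in d(df) is ∂^2 f/∂x ∂y - ∂^2 f/∂y ∂x = (2*x + 2*y) - (2*x + 2*y) = 0 (equality of mixed partials for smooth f).
Similarly for dx ∧ dz and dy ∧ dz — all coefficients vanish. So d(df) = 0.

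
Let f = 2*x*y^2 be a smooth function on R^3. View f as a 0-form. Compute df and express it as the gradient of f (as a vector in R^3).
df = (2*y^2) dx + (4*x*y) dy + (0) dz; grad f = (2*y^2, 4*x*y, 0)

For a 0-form f, d f = (∂f/∂x) dx + (∂f/∂y) dy + (∂f/∂z) dz. The components of the vector representation are exactly the entries of grad f in Cartesian coordinates:
  ∂f/∂x = 2*y^2
  ∂f/∂y = 4*x*y
  ∂f/∂z = 0.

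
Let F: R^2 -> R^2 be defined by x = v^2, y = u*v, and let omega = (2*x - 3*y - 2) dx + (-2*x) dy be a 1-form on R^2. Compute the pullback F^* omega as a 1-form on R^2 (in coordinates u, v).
F^* omega = (-2*v^3) du + (4*v*(-2*u*v + v^2 - 1)) dv

Using F^*(f dg) = (f ∘ F) d(g ∘ F), substitute each coordinate x_i by F_i(u, v) in f_i, and replace dx_i by d F_i = (∂F_i/∂u) du + (∂F_i/∂v) dv.
  For the x component: f_1(F) = -3*u*v + 2*v^2 - 2; d F_1 = (0) du + (2*v) dv
  For the y component: f_2(F) = -2*v^2; d F_2 = (v) du + (u) dv
Combining and collecting du, dv coefficients:
  coeff of du: -2*v^3
  coeff of dv: 4*v*(-2*u*v + v^2 - 1)
F^* omega = (-2*v^3) du + (4*v*(-2*u*v + v^2 - 1)) dv.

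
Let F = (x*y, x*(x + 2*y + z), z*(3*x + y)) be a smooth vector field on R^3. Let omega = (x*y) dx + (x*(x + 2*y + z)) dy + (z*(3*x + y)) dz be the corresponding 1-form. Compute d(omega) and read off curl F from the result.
d(omega) = (-x + z) dy ∧ dz + (-3*z) dz ∧ dx + (x + 2*y + z) dx ∧ dy; curl F = (-x + z, -3*z, x + 2*y + z)

d omega = sum_{i<j} (∂f_j/∂x_i - ∂f_i/∂x_j) dx_i ∧ dx_j. Under the identification (dy ∧ dz, dz ∧ dx, dx ∧ dy) ↔ (e_x, e_y, e_z), the coefficients are exactly the components of curl F. Compute:
  ∂R/∂y - ∂Q/∂z = (z) - (x) = -x + z
  ∂P/∂z - ∂R/∂x = (0) - (3*z) = -3*z
  ∂Q/∂x - ∂P/∂y = (2*x + 2*y + z) - (x) = x + 2*y + z.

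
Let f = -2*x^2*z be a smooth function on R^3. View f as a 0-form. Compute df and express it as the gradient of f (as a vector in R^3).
df = (-4*x*z) dx + (0) dy + (-2*x^2) dz; grad f = (-4*x*z, 0, -2*x^2)

For a 0-form f, d f = (∂f/∂x) dx + (∂f/∂y) dy + (∂f/∂z) dz. The components of the vector representation are exactly the entries of grad f in Cartesian coordinates:
  ∂f/∂x = -4*x*z
  ∂f/∂y = 0
  ∂f/∂z = -2*x^2.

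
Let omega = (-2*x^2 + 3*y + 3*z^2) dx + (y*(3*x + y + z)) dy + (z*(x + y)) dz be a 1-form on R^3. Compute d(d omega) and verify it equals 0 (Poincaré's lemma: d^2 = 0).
d(d omega) = 0

Step 1: d omega = sum_{i<j} (∂f_j/∂x_i - ∂f_i/∂x_j) dx_i ∧ dx_j:
  coeff of dx ∧ dy: 3*y - 3
  coeff of dx ∧ dz: -5*z
  coeff of dy ∧ dz: -y + z
Step 2: Apply d again to each 2-form coefficient. The only possible 3-form in R^3 is dx ∧ dy ∧ dz, with coefficient
  ∂(coeff of dy∧dz)/∂x - ∂(coeff of dx∧dz)/∂y + ∂(coeff of dx∧dy)/∂z
  = ∂/∂x (-y + z) - ∂/∂y (-5*z) + ∂/∂z (3*y - 3).
Each of these terms simplifies to sums of mixed partials that cancel in pairs. The result is 0 (by equality of mixed partials for smooth functions — Schwarz / Clairaut).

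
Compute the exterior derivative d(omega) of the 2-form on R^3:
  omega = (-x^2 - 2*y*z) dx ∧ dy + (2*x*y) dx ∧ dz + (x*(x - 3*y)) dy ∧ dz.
d(omega) = (-5*y) dx ∧ dy ∧ dz

For a 2-form omega = sum_{i<j} g_{ij} dx_i ∧ dx_j, the exterior derivative is
  d(omega) = sum_{i<j} d(g_{ij}) ∧ dx_i ∧ dx_j = sum_{i<j, k} (∂g_{ij}/∂x_k) dx_k ∧ dx_i ∧ dx_j.
Expand each term, using dx_k ∧ dx_i ∧ dx_j = sgn(permutation) dx_{(a)} ∧ dx_{(b)} ∧ dx_{(c)} with (a < b < c) sorted:
  d(-x^2 - 2*y*z) includes (∂/∂z)(-x^2 - 2*y*z) dz = (-2*y) dz, which multiplied by dx ∧ dy gives (-2*y) dx ∧ dy ∧ dz
  d(2*x*y) includes (∂/∂y)(2*x*y) dy = (2*x) dy, which multiplied by dx ∧ dz gives (-2*x) dx ∧ dy ∧ dz
  d(x*(x - 3*y)) includes (∂/∂x)(x*(x - 3*y)) dx = (2*x - 3*y) dx, which multiplied by dy ∧ dz gives (2*x - 3*y) dx ∧ dy ∧ dz
Collecting like 3-forms: d(omega) = (-5*y) dx ∧ dy ∧ dz.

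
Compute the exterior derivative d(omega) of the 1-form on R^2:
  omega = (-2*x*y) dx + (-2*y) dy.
d(omega) = (2*x) dx ∧ dy

For a 1-form omega = sum_i f_i dx_i, the exterior derivative is
  d(omega) = sum_{i < j} (∂f_j/∂x_i - ∂f_i/∂x_j) dx_i ∧ dx_j.
  coefficient of dx ∧ dy: ∂f_2/∂x - ∂f_1/∂y = ∂(-2*y)/∂x - ∂(-2*x*y)/∂y = 2*x
Assembling: d(omega) = (2*x) dx ∧ dy.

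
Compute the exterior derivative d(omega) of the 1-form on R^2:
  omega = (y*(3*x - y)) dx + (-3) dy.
d(omega) = (-3*x + 2*y) dx ∧ dy

For a 1-form omega = sum_i f_i dx_i, the exterior derivative is
  d(omega) = sum_{i < j} (∂f_j/∂x_i - ∂f_i/∂x_j) dx_i ∧ dx_j.
  coefficient of dx ∧ dy: ∂f_2/∂x - ∂f_1/∂y = ∂(-3)/∂x - ∂(y*(3*x - y))/∂y = -3*x + 2*y
Assembling: d(omega) = (-3*x + 2*y) dx ∧ dy.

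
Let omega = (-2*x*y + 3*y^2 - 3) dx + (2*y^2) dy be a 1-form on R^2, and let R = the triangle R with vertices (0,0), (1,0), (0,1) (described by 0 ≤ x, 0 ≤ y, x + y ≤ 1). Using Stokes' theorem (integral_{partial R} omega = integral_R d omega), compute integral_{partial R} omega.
integral_(partial R) omega = -2/3

Stokes: integral_partial_R omega = integral_R d omega with d omega = (∂Q/∂x - ∂P/∂y) dx ∧ dy.
  ∂Q/∂x = 0
  ∂P/∂y = -2*x + 6*y
  integrand = ∂Q/∂x - ∂P/∂y = 2*x - 6*y.
Integrating over R: integral_0^1 integral_0^{1-x} (2*x - 6*y) dy dx = -2/3.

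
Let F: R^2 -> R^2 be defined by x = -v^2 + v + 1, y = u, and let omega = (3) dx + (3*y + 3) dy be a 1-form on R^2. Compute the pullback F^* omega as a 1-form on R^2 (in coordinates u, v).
F^* omega = (3*u + 3) du + (3 - 6*v) dv

Using F^*(f dg) = (f ∘ F) d(g ∘ F), substitute each coordinate x_i by F_i(u, v) in f_i, and replace dx_i by d F_i = (∂F_i/∂u) du + (∂F_i/∂v) dv.
  For the x component: f_1(F) = 3; d F_1 = (0) du + (1 - 2*v) dv
  For the y component: f_2(F) = 3*u + 3; d F_2 = (1) du + (0) dv
Combining and collecting du, dv coefficients:
  coeff of du: 3*u + 3
  coeff of dv: 3 - 6*v
F^* omega = (3*u + 3) du + (3 - 6*v) dv.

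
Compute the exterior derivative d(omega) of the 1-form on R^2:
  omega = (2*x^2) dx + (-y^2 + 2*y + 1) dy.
d(omega) = 0

For a 1-form omega = sum_i f_i dx_i, the exterior derivative is
  d(omega) = sum_{i < j} (∂f_j/∂x_i - ∂f_i/∂x_j) dx_i ∧ dx_j.

Assembling: d(omega) = 0.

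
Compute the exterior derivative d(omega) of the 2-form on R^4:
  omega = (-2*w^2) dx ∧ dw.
d(omega) = 0

For a 2-form omega = sum_{i<j} g_{ij} dx_i ∧ dx_j, the exterior derivative is
  d(omega) = sum_{i<j} d(g_{ij}) ∧ dx_i ∧ dx_j = sum_{i<j, k} (∂g_{ij}/∂x_k) dx_k ∧ dx_i ∧ dx_j.
Expand each term, using dx_k ∧ dx_i ∧ dx_j = sgn(permutation) dx_{(a)} ∧ dx_{(b)} ∧ dx_{(c)} with (a < b < c) sorted:

Collecting like 3-forms: d(omega) = 0.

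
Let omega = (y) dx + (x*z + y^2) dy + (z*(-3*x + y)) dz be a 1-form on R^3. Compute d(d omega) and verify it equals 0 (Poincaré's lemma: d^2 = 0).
d(d omega) = 0

Step 1: d omega = sum_{i<j} (∂f_j/∂x_i - ∂f_i/∂x_j) dx_i ∧ dx_j:
  coeff of dx ∧ dy: z - 1
  coeff of dx ∧ dz: -3*z
  coeff of dy ∧ dz: -x + z
Step 2: Apply d again to each 2-form coefficient. The only possible 3-form in R^3 is dx ∧ dy ∧ dz, with coefficient
  ∂(coeff of dy∧dz)/∂x - ∂(coeff of dx∧dz)/∂y + ∂(coeff of dx∧dy)/∂z
  = ∂/∂x (-x + z) - ∂/∂y (-3*z) + ∂/∂z (z - 1).
Each of these terms simplifies to sums of mixed partials that cancel in pairs. The result is 0 (by equality of mixed partials for smooth functions — Schwarz / Clairaut).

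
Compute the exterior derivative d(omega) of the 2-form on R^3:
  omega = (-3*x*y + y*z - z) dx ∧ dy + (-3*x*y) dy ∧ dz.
d(omega) = (-2*y - 1) dx ∧ dy ∧ dz

For a 2-form omega = sum_{i<j} g_{ij} dx_i ∧ dx_j, the exterior derivative is
  d(omega) = sum_{i<j} d(g_{ij}) ∧ dx_i ∧ dx_j = sum_{i<j, k} (∂g_{ij}/∂x_k) dx_k ∧ dx_i ∧ dx_j.
Expand each term, using dx_k ∧ dx_i ∧ dx_j = sgn(permutation) dx_{(a)} ∧ dx_{(b)} ∧ dx_{(c)} with (a < b < c) sorted:
  d(-3*x*y + y*z - z) includes (∂/∂z)(-3*x*y + y*z - z) dz = (y - 1) dz, which multiplied by dx ∧ dy gives (y - 1) dx ∧ dy ∧ dz
  d(-3*x*y) includes (∂/∂x)(-3*x*y) dx = (-3*y) dx, which multiplied by dy ∧ dz gives (-3*y) dx ∧ dy ∧ dz
Collecting like 3-forms: d(omega) = (-2*y - 1) dx ∧ dy ∧ dz.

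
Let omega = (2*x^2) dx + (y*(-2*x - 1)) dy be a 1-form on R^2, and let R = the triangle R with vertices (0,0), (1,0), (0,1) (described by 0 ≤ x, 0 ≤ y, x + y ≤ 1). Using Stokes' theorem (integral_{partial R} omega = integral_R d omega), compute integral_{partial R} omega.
integral_(partial R) omega = -1/3

Stokes: integral_partial_R omega = integral_R d omega with d omega = (∂Q/∂x - ∂P/∂y) dx ∧ dy.
  ∂Q/∂x = -2*y
  ∂P/∂y = 0
  integrand = ∂Q/∂x - ∂P/∂y = -2*y.
Integrating over R: integral_0^1 integral_0^{1-x} (-2*y) dy dx = -1/3.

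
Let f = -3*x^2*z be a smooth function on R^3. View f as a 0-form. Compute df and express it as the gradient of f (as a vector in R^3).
df = (-6*x*z) dx + (0) dy + (-3*x^2) dz; grad f = (-6*x*z, 0, -3*x^2)

For a 0-form f, d f = (∂f/∂x) dx + (∂f/∂y) dy + (∂f/∂z) dz. The components of the vector representation are exactly the entries of grad f in Cartesian coordinates:
  ∂f/∂x = -6*x*z
  ∂f/∂y = 0
  ∂f/∂z = -3*x^2.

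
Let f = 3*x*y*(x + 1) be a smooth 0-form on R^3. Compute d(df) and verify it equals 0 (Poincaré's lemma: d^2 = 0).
d(df) = 0

Step 1: df = sum_i (∂f/∂x_i) dx_i = (3*y*(2*x + 1)) dx + (3*x*(x + 1)) dy + (0) dz.
Step 2: Apply d again. Using the 1-form formula, the coefficient of dx ∧ dy in d(df) is ∂^2 f/∂x ∂y - ∂^2 f/∂y ∂x = (6*x + 3) - (6*x + 3) = 0 (equality of mixed partials for smooth f).
Similarly for dx ∧ dz and dy ∧ dz — all coefficients vanish. So d(df) = 0.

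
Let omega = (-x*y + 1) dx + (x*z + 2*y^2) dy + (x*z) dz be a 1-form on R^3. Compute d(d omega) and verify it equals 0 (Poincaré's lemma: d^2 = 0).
d(d omega) = 0

Step 1: d omega = sum_{i<j} (∂f_j/∂x_i - ∂f_i/∂x_j) dx_i ∧ dx_j:
  coeff of dx ∧ dy: x + z
  coeff of dx ∧ dz: z
  coeff of dy ∧ dz: -x
Step 2: Apply d again to each 2-form coefficient. The only possible 3-form in R^3 is dx ∧ dy ∧ dz, with coefficient
  ∂(coeff of dy∧dz)/∂x - ∂(coeff of dx∧dz)/∂y + ∂(coeff of dx∧dy)/∂z
  = ∂/∂x (-x) - ∂/∂y (z) + ∂/∂z (x + z).
Each of these terms simplifies to sums of mixed partials that cancel in pairs. The result is 0 (by equality of mixed partials for smooth functions — Schwarz / Clairaut).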